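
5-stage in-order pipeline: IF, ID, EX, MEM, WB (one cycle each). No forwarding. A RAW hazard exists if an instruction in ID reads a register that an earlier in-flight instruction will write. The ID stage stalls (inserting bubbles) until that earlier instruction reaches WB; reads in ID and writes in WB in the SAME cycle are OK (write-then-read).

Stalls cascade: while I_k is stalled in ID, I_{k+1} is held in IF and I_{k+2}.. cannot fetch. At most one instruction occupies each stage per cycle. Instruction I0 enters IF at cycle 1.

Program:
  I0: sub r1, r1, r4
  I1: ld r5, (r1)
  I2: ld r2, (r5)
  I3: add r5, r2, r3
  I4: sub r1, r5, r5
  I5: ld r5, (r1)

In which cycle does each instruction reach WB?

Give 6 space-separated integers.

I0 sub r1 <- r1,r4: IF@1 ID@2 stall=0 (-) EX@3 MEM@4 WB@5
I1 ld r5 <- r1: IF@2 ID@3 stall=2 (RAW on I0.r1 (WB@5)) EX@6 MEM@7 WB@8
I2 ld r2 <- r5: IF@3 ID@6 stall=2 (RAW on I1.r5 (WB@8)) EX@9 MEM@10 WB@11
I3 add r5 <- r2,r3: IF@6 ID@9 stall=2 (RAW on I2.r2 (WB@11)) EX@12 MEM@13 WB@14
I4 sub r1 <- r5,r5: IF@9 ID@12 stall=2 (RAW on I3.r5 (WB@14)) EX@15 MEM@16 WB@17
I5 ld r5 <- r1: IF@12 ID@15 stall=2 (RAW on I4.r1 (WB@17)) EX@18 MEM@19 WB@20

Answer: 5 8 11 14 17 20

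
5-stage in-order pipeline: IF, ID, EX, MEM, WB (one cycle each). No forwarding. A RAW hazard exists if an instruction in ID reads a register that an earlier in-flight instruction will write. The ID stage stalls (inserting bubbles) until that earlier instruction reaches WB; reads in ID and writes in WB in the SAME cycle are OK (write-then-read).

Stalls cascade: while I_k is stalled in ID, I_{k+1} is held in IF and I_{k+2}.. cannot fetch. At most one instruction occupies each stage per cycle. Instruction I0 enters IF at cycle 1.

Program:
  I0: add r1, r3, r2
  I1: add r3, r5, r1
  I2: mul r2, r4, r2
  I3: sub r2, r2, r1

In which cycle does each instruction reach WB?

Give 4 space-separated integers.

I0 add r1 <- r3,r2: IF@1 ID@2 stall=0 (-) EX@3 MEM@4 WB@5
I1 add r3 <- r5,r1: IF@2 ID@3 stall=2 (RAW on I0.r1 (WB@5)) EX@6 MEM@7 WB@8
I2 mul r2 <- r4,r2: IF@3 ID@6 stall=0 (-) EX@7 MEM@8 WB@9
I3 sub r2 <- r2,r1: IF@6 ID@7 stall=2 (RAW on I2.r2 (WB@9)) EX@10 MEM@11 WB@12

Answer: 5 8 9 12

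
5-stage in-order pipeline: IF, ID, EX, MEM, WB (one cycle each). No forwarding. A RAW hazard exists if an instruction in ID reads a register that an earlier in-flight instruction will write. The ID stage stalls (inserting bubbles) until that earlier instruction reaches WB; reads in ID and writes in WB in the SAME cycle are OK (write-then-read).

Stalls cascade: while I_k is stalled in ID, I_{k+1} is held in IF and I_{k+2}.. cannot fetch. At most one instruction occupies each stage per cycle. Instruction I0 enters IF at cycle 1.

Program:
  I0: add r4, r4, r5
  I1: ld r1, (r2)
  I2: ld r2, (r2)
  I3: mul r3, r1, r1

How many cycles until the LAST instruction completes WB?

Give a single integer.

Answer: 9

Derivation:
I0 add r4 <- r4,r5: IF@1 ID@2 stall=0 (-) EX@3 MEM@4 WB@5
I1 ld r1 <- r2: IF@2 ID@3 stall=0 (-) EX@4 MEM@5 WB@6
I2 ld r2 <- r2: IF@3 ID@4 stall=0 (-) EX@5 MEM@6 WB@7
I3 mul r3 <- r1,r1: IF@4 ID@5 stall=1 (RAW on I1.r1 (WB@6)) EX@7 MEM@8 WB@9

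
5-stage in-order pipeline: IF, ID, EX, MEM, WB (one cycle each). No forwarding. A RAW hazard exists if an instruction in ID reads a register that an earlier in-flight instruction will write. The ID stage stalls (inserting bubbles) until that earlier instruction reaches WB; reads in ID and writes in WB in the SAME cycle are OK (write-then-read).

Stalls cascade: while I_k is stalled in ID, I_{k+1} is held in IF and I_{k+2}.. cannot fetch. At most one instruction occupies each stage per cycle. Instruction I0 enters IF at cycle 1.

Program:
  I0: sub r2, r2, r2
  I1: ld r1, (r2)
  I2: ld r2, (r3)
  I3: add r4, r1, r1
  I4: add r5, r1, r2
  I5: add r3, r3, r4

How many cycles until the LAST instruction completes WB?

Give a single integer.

Answer: 14

Derivation:
I0 sub r2 <- r2,r2: IF@1 ID@2 stall=0 (-) EX@3 MEM@4 WB@5
I1 ld r1 <- r2: IF@2 ID@3 stall=2 (RAW on I0.r2 (WB@5)) EX@6 MEM@7 WB@8
I2 ld r2 <- r3: IF@3 ID@6 stall=0 (-) EX@7 MEM@8 WB@9
I3 add r4 <- r1,r1: IF@6 ID@7 stall=1 (RAW on I1.r1 (WB@8)) EX@9 MEM@10 WB@11
I4 add r5 <- r1,r2: IF@7 ID@9 stall=0 (-) EX@10 MEM@11 WB@12
I5 add r3 <- r3,r4: IF@9 ID@10 stall=1 (RAW on I3.r4 (WB@11)) EX@12 MEM@13 WB@14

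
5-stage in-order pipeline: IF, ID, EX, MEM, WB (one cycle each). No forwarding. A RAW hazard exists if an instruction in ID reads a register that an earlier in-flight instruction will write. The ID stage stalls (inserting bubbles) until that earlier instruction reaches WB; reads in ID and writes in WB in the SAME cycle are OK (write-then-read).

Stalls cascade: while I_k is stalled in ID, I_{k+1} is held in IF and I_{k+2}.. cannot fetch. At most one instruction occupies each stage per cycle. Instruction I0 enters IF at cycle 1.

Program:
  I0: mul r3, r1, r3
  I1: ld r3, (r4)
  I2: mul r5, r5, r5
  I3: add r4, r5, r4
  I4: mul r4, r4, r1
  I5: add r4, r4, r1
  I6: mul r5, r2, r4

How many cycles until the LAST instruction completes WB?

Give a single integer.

I0 mul r3 <- r1,r3: IF@1 ID@2 stall=0 (-) EX@3 MEM@4 WB@5
I1 ld r3 <- r4: IF@2 ID@3 stall=0 (-) EX@4 MEM@5 WB@6
I2 mul r5 <- r5,r5: IF@3 ID@4 stall=0 (-) EX@5 MEM@6 WB@7
I3 add r4 <- r5,r4: IF@4 ID@5 stall=2 (RAW on I2.r5 (WB@7)) EX@8 MEM@9 WB@10
I4 mul r4 <- r4,r1: IF@5 ID@8 stall=2 (RAW on I3.r4 (WB@10)) EX@11 MEM@12 WB@13
I5 add r4 <- r4,r1: IF@8 ID@11 stall=2 (RAW on I4.r4 (WB@13)) EX@14 MEM@15 WB@16
I6 mul r5 <- r2,r4: IF@11 ID@14 stall=2 (RAW on I5.r4 (WB@16)) EX@17 MEM@18 WB@19

Answer: 19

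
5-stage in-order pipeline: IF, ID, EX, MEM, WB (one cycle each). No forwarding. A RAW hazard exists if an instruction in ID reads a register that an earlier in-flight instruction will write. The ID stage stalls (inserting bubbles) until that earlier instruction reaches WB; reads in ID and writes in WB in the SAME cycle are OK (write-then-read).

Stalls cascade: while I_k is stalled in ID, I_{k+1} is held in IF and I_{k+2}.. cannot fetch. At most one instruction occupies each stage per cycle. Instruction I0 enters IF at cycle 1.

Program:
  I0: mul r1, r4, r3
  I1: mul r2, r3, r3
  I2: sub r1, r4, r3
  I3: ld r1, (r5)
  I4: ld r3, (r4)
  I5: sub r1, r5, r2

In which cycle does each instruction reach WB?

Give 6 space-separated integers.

Answer: 5 6 7 8 9 10

Derivation:
I0 mul r1 <- r4,r3: IF@1 ID@2 stall=0 (-) EX@3 MEM@4 WB@5
I1 mul r2 <- r3,r3: IF@2 ID@3 stall=0 (-) EX@4 MEM@5 WB@6
I2 sub r1 <- r4,r3: IF@3 ID@4 stall=0 (-) EX@5 MEM@6 WB@7
I3 ld r1 <- r5: IF@4 ID@5 stall=0 (-) EX@6 MEM@7 WB@8
I4 ld r3 <- r4: IF@5 ID@6 stall=0 (-) EX@7 MEM@8 WB@9
I5 sub r1 <- r5,r2: IF@6 ID@7 stall=0 (-) EX@8 MEM@9 WB@10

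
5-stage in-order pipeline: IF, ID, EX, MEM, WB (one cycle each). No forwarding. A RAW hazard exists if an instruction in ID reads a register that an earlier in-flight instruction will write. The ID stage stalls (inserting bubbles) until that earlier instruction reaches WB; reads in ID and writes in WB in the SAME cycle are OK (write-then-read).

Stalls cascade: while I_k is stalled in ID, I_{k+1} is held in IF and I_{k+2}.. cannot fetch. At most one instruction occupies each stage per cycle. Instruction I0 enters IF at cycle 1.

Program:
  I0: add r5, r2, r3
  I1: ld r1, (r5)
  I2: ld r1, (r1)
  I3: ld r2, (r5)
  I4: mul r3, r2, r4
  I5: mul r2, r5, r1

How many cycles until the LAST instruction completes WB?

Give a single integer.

I0 add r5 <- r2,r3: IF@1 ID@2 stall=0 (-) EX@3 MEM@4 WB@5
I1 ld r1 <- r5: IF@2 ID@3 stall=2 (RAW on I0.r5 (WB@5)) EX@6 MEM@7 WB@8
I2 ld r1 <- r1: IF@3 ID@6 stall=2 (RAW on I1.r1 (WB@8)) EX@9 MEM@10 WB@11
I3 ld r2 <- r5: IF@6 ID@9 stall=0 (-) EX@10 MEM@11 WB@12
I4 mul r3 <- r2,r4: IF@9 ID@10 stall=2 (RAW on I3.r2 (WB@12)) EX@13 MEM@14 WB@15
I5 mul r2 <- r5,r1: IF@10 ID@13 stall=0 (-) EX@14 MEM@15 WB@16

Answer: 16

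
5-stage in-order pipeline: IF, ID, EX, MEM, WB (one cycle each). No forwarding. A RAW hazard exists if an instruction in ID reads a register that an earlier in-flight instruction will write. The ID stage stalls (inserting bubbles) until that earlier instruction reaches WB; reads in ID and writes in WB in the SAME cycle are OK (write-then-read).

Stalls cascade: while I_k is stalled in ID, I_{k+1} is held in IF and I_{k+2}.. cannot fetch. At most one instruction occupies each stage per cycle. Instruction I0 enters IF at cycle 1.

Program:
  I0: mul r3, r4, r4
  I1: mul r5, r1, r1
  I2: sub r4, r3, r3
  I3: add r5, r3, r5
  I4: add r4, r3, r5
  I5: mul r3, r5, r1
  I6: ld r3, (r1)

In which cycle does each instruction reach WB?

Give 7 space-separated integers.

I0 mul r3 <- r4,r4: IF@1 ID@2 stall=0 (-) EX@3 MEM@4 WB@5
I1 mul r5 <- r1,r1: IF@2 ID@3 stall=0 (-) EX@4 MEM@5 WB@6
I2 sub r4 <- r3,r3: IF@3 ID@4 stall=1 (RAW on I0.r3 (WB@5)) EX@6 MEM@7 WB@8
I3 add r5 <- r3,r5: IF@4 ID@6 stall=0 (-) EX@7 MEM@8 WB@9
I4 add r4 <- r3,r5: IF@6 ID@7 stall=2 (RAW on I3.r5 (WB@9)) EX@10 MEM@11 WB@12
I5 mul r3 <- r5,r1: IF@7 ID@10 stall=0 (-) EX@11 MEM@12 WB@13
I6 ld r3 <- r1: IF@10 ID@11 stall=0 (-) EX@12 MEM@13 WB@14

Answer: 5 6 8 9 12 13 14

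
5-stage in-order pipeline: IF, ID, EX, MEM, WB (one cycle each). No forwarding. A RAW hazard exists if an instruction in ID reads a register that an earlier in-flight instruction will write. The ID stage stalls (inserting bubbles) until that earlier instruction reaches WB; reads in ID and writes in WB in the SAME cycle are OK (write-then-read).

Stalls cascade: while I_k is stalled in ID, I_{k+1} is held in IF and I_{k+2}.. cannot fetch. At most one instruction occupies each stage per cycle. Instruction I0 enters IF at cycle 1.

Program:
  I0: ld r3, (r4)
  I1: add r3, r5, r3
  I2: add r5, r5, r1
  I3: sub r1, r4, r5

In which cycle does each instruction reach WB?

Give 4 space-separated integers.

I0 ld r3 <- r4: IF@1 ID@2 stall=0 (-) EX@3 MEM@4 WB@5
I1 add r3 <- r5,r3: IF@2 ID@3 stall=2 (RAW on I0.r3 (WB@5)) EX@6 MEM@7 WB@8
I2 add r5 <- r5,r1: IF@3 ID@6 stall=0 (-) EX@7 MEM@8 WB@9
I3 sub r1 <- r4,r5: IF@6 ID@7 stall=2 (RAW on I2.r5 (WB@9)) EX@10 MEM@11 WB@12

Answer: 5 8 9 12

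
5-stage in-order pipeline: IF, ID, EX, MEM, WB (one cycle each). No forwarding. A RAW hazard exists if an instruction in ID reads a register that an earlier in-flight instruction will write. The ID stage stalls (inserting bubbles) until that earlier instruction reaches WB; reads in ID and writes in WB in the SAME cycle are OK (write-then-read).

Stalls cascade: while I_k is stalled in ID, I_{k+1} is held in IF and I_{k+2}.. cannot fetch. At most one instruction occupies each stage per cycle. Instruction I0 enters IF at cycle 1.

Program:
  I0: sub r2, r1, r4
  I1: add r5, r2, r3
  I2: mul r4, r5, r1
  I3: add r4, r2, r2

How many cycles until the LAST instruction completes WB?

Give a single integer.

Answer: 12

Derivation:
I0 sub r2 <- r1,r4: IF@1 ID@2 stall=0 (-) EX@3 MEM@4 WB@5
I1 add r5 <- r2,r3: IF@2 ID@3 stall=2 (RAW on I0.r2 (WB@5)) EX@6 MEM@7 WB@8
I2 mul r4 <- r5,r1: IF@3 ID@6 stall=2 (RAW on I1.r5 (WB@8)) EX@9 MEM@10 WB@11
I3 add r4 <- r2,r2: IF@6 ID@9 stall=0 (-) EX@10 MEM@11 WB@12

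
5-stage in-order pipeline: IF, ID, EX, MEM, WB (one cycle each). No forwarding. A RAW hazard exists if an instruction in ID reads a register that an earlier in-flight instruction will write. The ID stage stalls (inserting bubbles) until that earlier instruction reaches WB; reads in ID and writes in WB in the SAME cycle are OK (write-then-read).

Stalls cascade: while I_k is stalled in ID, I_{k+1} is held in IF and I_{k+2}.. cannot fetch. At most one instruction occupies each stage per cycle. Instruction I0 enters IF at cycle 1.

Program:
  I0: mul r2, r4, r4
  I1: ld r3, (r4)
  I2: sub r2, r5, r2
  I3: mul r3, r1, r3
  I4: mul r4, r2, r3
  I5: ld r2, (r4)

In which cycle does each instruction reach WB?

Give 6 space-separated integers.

Answer: 5 6 8 9 12 15

Derivation:
I0 mul r2 <- r4,r4: IF@1 ID@2 stall=0 (-) EX@3 MEM@4 WB@5
I1 ld r3 <- r4: IF@2 ID@3 stall=0 (-) EX@4 MEM@5 WB@6
I2 sub r2 <- r5,r2: IF@3 ID@4 stall=1 (RAW on I0.r2 (WB@5)) EX@6 MEM@7 WB@8
I3 mul r3 <- r1,r3: IF@4 ID@6 stall=0 (-) EX@7 MEM@8 WB@9
I4 mul r4 <- r2,r3: IF@6 ID@7 stall=2 (RAW on I3.r3 (WB@9)) EX@10 MEM@11 WB@12
I5 ld r2 <- r4: IF@7 ID@10 stall=2 (RAW on I4.r4 (WB@12)) EX@13 MEM@14 WB@15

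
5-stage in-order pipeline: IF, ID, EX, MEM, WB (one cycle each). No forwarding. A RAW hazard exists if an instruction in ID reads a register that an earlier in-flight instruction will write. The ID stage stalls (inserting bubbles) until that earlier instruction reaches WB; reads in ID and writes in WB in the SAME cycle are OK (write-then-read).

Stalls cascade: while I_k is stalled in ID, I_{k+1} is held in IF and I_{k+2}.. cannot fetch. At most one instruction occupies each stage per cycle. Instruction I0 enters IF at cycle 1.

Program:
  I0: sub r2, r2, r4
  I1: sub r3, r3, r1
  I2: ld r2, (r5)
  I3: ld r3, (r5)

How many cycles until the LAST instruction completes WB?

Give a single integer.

Answer: 8

Derivation:
I0 sub r2 <- r2,r4: IF@1 ID@2 stall=0 (-) EX@3 MEM@4 WB@5
I1 sub r3 <- r3,r1: IF@2 ID@3 stall=0 (-) EX@4 MEM@5 WB@6
I2 ld r2 <- r5: IF@3 ID@4 stall=0 (-) EX@5 MEM@6 WB@7
I3 ld r3 <- r5: IF@4 ID@5 stall=0 (-) EX@6 MEM@7 WB@8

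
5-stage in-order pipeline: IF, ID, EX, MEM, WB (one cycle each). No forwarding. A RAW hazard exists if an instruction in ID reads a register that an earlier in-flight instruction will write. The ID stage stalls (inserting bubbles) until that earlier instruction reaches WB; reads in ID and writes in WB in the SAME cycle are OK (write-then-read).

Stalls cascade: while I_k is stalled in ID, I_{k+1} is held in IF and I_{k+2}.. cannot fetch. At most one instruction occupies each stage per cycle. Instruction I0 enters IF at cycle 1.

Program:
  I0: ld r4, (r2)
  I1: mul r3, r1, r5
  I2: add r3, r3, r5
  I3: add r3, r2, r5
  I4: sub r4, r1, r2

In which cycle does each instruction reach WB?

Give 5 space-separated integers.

I0 ld r4 <- r2: IF@1 ID@2 stall=0 (-) EX@3 MEM@4 WB@5
I1 mul r3 <- r1,r5: IF@2 ID@3 stall=0 (-) EX@4 MEM@5 WB@6
I2 add r3 <- r3,r5: IF@3 ID@4 stall=2 (RAW on I1.r3 (WB@6)) EX@7 MEM@8 WB@9
I3 add r3 <- r2,r5: IF@4 ID@7 stall=0 (-) EX@8 MEM@9 WB@10
I4 sub r4 <- r1,r2: IF@7 ID@8 stall=0 (-) EX@9 MEM@10 WB@11

Answer: 5 6 9 10 11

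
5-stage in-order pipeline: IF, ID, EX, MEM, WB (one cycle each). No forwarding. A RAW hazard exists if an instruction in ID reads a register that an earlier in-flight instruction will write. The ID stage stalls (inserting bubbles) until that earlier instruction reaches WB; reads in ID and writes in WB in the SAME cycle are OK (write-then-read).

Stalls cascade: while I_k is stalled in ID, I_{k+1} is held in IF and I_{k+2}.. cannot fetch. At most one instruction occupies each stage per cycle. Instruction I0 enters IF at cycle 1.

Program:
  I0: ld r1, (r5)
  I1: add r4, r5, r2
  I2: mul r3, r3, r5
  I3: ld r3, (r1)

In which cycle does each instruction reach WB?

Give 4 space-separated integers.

I0 ld r1 <- r5: IF@1 ID@2 stall=0 (-) EX@3 MEM@4 WB@5
I1 add r4 <- r5,r2: IF@2 ID@3 stall=0 (-) EX@4 MEM@5 WB@6
I2 mul r3 <- r3,r5: IF@3 ID@4 stall=0 (-) EX@5 MEM@6 WB@7
I3 ld r3 <- r1: IF@4 ID@5 stall=0 (-) EX@6 MEM@7 WB@8

Answer: 5 6 7 8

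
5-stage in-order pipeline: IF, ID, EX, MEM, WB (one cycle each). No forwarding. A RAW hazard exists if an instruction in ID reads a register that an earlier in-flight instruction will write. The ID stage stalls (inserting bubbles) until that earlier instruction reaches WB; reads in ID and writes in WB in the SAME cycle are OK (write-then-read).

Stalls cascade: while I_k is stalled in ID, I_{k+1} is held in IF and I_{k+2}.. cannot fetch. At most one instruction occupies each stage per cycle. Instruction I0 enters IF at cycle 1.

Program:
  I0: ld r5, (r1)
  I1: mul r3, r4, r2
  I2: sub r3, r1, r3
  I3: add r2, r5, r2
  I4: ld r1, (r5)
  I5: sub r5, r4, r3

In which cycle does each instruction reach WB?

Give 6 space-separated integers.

I0 ld r5 <- r1: IF@1 ID@2 stall=0 (-) EX@3 MEM@4 WB@5
I1 mul r3 <- r4,r2: IF@2 ID@3 stall=0 (-) EX@4 MEM@5 WB@6
I2 sub r3 <- r1,r3: IF@3 ID@4 stall=2 (RAW on I1.r3 (WB@6)) EX@7 MEM@8 WB@9
I3 add r2 <- r5,r2: IF@4 ID@7 stall=0 (-) EX@8 MEM@9 WB@10
I4 ld r1 <- r5: IF@7 ID@8 stall=0 (-) EX@9 MEM@10 WB@11
I5 sub r5 <- r4,r3: IF@8 ID@9 stall=0 (-) EX@10 MEM@11 WB@12

Answer: 5 6 9 10 11 12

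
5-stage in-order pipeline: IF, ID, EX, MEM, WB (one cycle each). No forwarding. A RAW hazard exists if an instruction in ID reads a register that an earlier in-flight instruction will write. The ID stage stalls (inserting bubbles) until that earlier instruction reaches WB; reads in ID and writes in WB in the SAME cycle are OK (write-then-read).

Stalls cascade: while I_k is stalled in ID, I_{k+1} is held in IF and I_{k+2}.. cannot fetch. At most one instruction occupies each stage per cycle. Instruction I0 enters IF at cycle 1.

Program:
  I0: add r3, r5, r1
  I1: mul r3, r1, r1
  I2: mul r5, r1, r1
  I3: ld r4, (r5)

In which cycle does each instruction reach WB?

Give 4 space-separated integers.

I0 add r3 <- r5,r1: IF@1 ID@2 stall=0 (-) EX@3 MEM@4 WB@5
I1 mul r3 <- r1,r1: IF@2 ID@3 stall=0 (-) EX@4 MEM@5 WB@6
I2 mul r5 <- r1,r1: IF@3 ID@4 stall=0 (-) EX@5 MEM@6 WB@7
I3 ld r4 <- r5: IF@4 ID@5 stall=2 (RAW on I2.r5 (WB@7)) EX@8 MEM@9 WB@10

Answer: 5 6 7 10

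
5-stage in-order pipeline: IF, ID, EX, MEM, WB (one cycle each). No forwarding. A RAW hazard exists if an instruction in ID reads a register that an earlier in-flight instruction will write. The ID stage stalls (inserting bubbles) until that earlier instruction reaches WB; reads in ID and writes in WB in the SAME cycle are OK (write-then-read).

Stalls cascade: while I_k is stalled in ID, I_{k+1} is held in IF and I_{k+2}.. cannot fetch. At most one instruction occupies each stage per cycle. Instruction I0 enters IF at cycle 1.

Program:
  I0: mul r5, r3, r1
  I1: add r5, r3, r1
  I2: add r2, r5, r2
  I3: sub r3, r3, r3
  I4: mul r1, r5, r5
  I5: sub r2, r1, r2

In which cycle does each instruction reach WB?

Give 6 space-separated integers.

I0 mul r5 <- r3,r1: IF@1 ID@2 stall=0 (-) EX@3 MEM@4 WB@5
I1 add r5 <- r3,r1: IF@2 ID@3 stall=0 (-) EX@4 MEM@5 WB@6
I2 add r2 <- r5,r2: IF@3 ID@4 stall=2 (RAW on I1.r5 (WB@6)) EX@7 MEM@8 WB@9
I3 sub r3 <- r3,r3: IF@4 ID@7 stall=0 (-) EX@8 MEM@9 WB@10
I4 mul r1 <- r5,r5: IF@7 ID@8 stall=0 (-) EX@9 MEM@10 WB@11
I5 sub r2 <- r1,r2: IF@8 ID@9 stall=2 (RAW on I4.r1 (WB@11)) EX@12 MEM@13 WB@14

Answer: 5 6 9 10 11 14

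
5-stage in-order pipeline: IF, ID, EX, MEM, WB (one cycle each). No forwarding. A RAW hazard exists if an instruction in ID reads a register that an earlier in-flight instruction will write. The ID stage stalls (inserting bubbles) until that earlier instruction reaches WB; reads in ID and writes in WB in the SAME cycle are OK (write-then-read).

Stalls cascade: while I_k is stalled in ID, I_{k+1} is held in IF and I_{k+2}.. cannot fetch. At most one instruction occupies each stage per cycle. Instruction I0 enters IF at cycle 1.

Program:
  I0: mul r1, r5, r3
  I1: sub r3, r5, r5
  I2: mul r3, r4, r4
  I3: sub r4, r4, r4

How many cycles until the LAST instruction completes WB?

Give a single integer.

I0 mul r1 <- r5,r3: IF@1 ID@2 stall=0 (-) EX@3 MEM@4 WB@5
I1 sub r3 <- r5,r5: IF@2 ID@3 stall=0 (-) EX@4 MEM@5 WB@6
I2 mul r3 <- r4,r4: IF@3 ID@4 stall=0 (-) EX@5 MEM@6 WB@7
I3 sub r4 <- r4,r4: IF@4 ID@5 stall=0 (-) EX@6 MEM@7 WB@8

Answer: 8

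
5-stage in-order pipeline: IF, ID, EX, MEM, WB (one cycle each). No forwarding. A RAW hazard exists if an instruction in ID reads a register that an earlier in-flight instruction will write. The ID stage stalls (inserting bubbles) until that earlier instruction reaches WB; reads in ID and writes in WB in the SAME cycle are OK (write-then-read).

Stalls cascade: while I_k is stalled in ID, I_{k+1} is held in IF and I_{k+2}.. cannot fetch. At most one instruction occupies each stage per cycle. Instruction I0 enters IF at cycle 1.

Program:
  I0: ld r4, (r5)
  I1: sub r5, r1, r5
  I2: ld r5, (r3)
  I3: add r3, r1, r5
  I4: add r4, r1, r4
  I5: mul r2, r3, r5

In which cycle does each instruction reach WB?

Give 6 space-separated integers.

I0 ld r4 <- r5: IF@1 ID@2 stall=0 (-) EX@3 MEM@4 WB@5
I1 sub r5 <- r1,r5: IF@2 ID@3 stall=0 (-) EX@4 MEM@5 WB@6
I2 ld r5 <- r3: IF@3 ID@4 stall=0 (-) EX@5 MEM@6 WB@7
I3 add r3 <- r1,r5: IF@4 ID@5 stall=2 (RAW on I2.r5 (WB@7)) EX@8 MEM@9 WB@10
I4 add r4 <- r1,r4: IF@5 ID@8 stall=0 (-) EX@9 MEM@10 WB@11
I5 mul r2 <- r3,r5: IF@8 ID@9 stall=1 (RAW on I3.r3 (WB@10)) EX@11 MEM@12 WB@13

Answer: 5 6 7 10 11 13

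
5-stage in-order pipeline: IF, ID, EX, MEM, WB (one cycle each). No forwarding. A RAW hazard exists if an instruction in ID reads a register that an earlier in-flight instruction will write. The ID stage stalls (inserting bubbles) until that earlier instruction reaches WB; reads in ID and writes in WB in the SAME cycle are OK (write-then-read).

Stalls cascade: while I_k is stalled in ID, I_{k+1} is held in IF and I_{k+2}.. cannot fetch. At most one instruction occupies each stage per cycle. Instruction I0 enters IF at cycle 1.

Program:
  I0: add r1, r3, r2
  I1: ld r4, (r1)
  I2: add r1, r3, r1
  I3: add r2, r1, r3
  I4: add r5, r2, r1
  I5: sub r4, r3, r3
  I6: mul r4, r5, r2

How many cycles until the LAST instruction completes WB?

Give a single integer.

I0 add r1 <- r3,r2: IF@1 ID@2 stall=0 (-) EX@3 MEM@4 WB@5
I1 ld r4 <- r1: IF@2 ID@3 stall=2 (RAW on I0.r1 (WB@5)) EX@6 MEM@7 WB@8
I2 add r1 <- r3,r1: IF@3 ID@6 stall=0 (-) EX@7 MEM@8 WB@9
I3 add r2 <- r1,r3: IF@6 ID@7 stall=2 (RAW on I2.r1 (WB@9)) EX@10 MEM@11 WB@12
I4 add r5 <- r2,r1: IF@7 ID@10 stall=2 (RAW on I3.r2 (WB@12)) EX@13 MEM@14 WB@15
I5 sub r4 <- r3,r3: IF@10 ID@13 stall=0 (-) EX@14 MEM@15 WB@16
I6 mul r4 <- r5,r2: IF@13 ID@14 stall=1 (RAW on I4.r5 (WB@15)) EX@16 MEM@17 WB@18

Answer: 18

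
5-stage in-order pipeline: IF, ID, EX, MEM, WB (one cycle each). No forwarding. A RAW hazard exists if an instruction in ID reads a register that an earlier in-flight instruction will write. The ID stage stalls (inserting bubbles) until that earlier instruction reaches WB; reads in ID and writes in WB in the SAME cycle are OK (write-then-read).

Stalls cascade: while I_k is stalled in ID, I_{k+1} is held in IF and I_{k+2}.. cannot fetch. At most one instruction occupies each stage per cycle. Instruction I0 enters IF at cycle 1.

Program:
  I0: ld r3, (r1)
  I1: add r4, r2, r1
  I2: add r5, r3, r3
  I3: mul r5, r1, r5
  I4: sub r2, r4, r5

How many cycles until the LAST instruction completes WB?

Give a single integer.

I0 ld r3 <- r1: IF@1 ID@2 stall=0 (-) EX@3 MEM@4 WB@5
I1 add r4 <- r2,r1: IF@2 ID@3 stall=0 (-) EX@4 MEM@5 WB@6
I2 add r5 <- r3,r3: IF@3 ID@4 stall=1 (RAW on I0.r3 (WB@5)) EX@6 MEM@7 WB@8
I3 mul r5 <- r1,r5: IF@4 ID@6 stall=2 (RAW on I2.r5 (WB@8)) EX@9 MEM@10 WB@11
I4 sub r2 <- r4,r5: IF@6 ID@9 stall=2 (RAW on I3.r5 (WB@11)) EX@12 MEM@13 WB@14

Answer: 14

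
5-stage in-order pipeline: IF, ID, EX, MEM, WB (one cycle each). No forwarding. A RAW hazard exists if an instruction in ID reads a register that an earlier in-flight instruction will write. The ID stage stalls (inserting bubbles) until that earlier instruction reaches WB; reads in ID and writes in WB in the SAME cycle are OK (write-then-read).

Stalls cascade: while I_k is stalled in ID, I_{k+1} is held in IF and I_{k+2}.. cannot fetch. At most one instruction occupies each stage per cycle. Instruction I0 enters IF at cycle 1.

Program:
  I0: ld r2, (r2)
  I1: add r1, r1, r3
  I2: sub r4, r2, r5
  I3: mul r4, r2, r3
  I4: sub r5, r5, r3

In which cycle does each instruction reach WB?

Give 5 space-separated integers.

Answer: 5 6 8 9 10

Derivation:
I0 ld r2 <- r2: IF@1 ID@2 stall=0 (-) EX@3 MEM@4 WB@5
I1 add r1 <- r1,r3: IF@2 ID@3 stall=0 (-) EX@4 MEM@5 WB@6
I2 sub r4 <- r2,r5: IF@3 ID@4 stall=1 (RAW on I0.r2 (WB@5)) EX@6 MEM@7 WB@8
I3 mul r4 <- r2,r3: IF@4 ID@6 stall=0 (-) EX@7 MEM@8 WB@9
I4 sub r5 <- r5,r3: IF@6 ID@7 stall=0 (-) EX@8 MEM@9 WB@10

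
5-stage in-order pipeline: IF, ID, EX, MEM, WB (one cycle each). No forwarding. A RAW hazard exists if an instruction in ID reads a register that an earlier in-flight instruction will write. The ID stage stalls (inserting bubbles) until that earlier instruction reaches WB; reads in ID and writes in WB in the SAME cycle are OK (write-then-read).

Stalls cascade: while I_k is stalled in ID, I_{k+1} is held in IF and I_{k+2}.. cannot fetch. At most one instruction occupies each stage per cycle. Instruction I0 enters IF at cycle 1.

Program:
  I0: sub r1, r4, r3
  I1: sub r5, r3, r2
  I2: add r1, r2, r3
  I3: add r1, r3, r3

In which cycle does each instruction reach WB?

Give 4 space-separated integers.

I0 sub r1 <- r4,r3: IF@1 ID@2 stall=0 (-) EX@3 MEM@4 WB@5
I1 sub r5 <- r3,r2: IF@2 ID@3 stall=0 (-) EX@4 MEM@5 WB@6
I2 add r1 <- r2,r3: IF@3 ID@4 stall=0 (-) EX@5 MEM@6 WB@7
I3 add r1 <- r3,r3: IF@4 ID@5 stall=0 (-) EX@6 MEM@7 WB@8

Answer: 5 6 7 8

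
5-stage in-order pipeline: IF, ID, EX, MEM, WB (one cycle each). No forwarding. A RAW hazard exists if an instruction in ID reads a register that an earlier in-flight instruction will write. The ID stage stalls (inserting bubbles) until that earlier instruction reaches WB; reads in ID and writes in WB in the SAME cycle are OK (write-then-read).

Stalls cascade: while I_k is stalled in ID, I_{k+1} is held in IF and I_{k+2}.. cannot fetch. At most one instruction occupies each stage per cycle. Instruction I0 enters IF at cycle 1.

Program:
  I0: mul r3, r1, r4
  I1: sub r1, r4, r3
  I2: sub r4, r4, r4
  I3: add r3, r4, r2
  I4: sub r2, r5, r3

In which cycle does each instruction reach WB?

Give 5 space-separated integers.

Answer: 5 8 9 12 15

Derivation:
I0 mul r3 <- r1,r4: IF@1 ID@2 stall=0 (-) EX@3 MEM@4 WB@5
I1 sub r1 <- r4,r3: IF@2 ID@3 stall=2 (RAW on I0.r3 (WB@5)) EX@6 MEM@7 WB@8
I2 sub r4 <- r4,r4: IF@3 ID@6 stall=0 (-) EX@7 MEM@8 WB@9
I3 add r3 <- r4,r2: IF@6 ID@7 stall=2 (RAW on I2.r4 (WB@9)) EX@10 MEM@11 WB@12
I4 sub r2 <- r5,r3: IF@7 ID@10 stall=2 (RAW on I3.r3 (WB@12)) EX@13 MEM@14 WB@15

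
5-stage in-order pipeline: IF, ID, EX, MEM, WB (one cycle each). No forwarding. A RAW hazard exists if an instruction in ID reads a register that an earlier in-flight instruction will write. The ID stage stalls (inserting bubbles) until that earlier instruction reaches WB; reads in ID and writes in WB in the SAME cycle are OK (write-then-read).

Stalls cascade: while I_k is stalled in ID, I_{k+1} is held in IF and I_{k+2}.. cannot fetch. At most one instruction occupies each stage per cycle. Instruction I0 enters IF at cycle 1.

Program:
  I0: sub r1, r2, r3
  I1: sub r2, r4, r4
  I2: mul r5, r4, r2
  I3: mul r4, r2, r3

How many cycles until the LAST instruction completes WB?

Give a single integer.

Answer: 10

Derivation:
I0 sub r1 <- r2,r3: IF@1 ID@2 stall=0 (-) EX@3 MEM@4 WB@5
I1 sub r2 <- r4,r4: IF@2 ID@3 stall=0 (-) EX@4 MEM@5 WB@6
I2 mul r5 <- r4,r2: IF@3 ID@4 stall=2 (RAW on I1.r2 (WB@6)) EX@7 MEM@8 WB@9
I3 mul r4 <- r2,r3: IF@4 ID@7 stall=0 (-) EX@8 MEM@9 WB@10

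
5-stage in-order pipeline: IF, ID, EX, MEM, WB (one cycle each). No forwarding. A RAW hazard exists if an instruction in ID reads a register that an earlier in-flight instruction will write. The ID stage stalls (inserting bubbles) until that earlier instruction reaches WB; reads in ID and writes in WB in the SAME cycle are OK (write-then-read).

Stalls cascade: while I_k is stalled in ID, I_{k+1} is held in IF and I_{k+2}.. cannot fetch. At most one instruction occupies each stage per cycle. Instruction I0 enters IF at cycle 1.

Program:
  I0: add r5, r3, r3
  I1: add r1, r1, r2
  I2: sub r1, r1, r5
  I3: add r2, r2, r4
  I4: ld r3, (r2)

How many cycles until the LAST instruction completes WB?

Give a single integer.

Answer: 13

Derivation:
I0 add r5 <- r3,r3: IF@1 ID@2 stall=0 (-) EX@3 MEM@4 WB@5
I1 add r1 <- r1,r2: IF@2 ID@3 stall=0 (-) EX@4 MEM@5 WB@6
I2 sub r1 <- r1,r5: IF@3 ID@4 stall=2 (RAW on I1.r1 (WB@6)) EX@7 MEM@8 WB@9
I3 add r2 <- r2,r4: IF@4 ID@7 stall=0 (-) EX@8 MEM@9 WB@10
I4 ld r3 <- r2: IF@7 ID@8 stall=2 (RAW on I3.r2 (WB@10)) EX@11 MEM@12 WB@13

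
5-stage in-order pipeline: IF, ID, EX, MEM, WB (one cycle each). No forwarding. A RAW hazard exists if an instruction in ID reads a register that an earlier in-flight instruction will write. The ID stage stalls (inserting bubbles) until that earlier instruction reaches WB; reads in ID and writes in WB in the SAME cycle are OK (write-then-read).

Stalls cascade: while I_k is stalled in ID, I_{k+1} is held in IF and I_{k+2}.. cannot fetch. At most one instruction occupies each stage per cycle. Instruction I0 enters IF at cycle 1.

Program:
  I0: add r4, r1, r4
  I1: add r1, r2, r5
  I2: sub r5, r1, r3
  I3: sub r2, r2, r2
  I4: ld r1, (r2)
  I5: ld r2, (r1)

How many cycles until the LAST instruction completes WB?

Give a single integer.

I0 add r4 <- r1,r4: IF@1 ID@2 stall=0 (-) EX@3 MEM@4 WB@5
I1 add r1 <- r2,r5: IF@2 ID@3 stall=0 (-) EX@4 MEM@5 WB@6
I2 sub r5 <- r1,r3: IF@3 ID@4 stall=2 (RAW on I1.r1 (WB@6)) EX@7 MEM@8 WB@9
I3 sub r2 <- r2,r2: IF@4 ID@7 stall=0 (-) EX@8 MEM@9 WB@10
I4 ld r1 <- r2: IF@7 ID@8 stall=2 (RAW on I3.r2 (WB@10)) EX@11 MEM@12 WB@13
I5 ld r2 <- r1: IF@8 ID@11 stall=2 (RAW on I4.r1 (WB@13)) EX@14 MEM@15 WB@16

Answer: 16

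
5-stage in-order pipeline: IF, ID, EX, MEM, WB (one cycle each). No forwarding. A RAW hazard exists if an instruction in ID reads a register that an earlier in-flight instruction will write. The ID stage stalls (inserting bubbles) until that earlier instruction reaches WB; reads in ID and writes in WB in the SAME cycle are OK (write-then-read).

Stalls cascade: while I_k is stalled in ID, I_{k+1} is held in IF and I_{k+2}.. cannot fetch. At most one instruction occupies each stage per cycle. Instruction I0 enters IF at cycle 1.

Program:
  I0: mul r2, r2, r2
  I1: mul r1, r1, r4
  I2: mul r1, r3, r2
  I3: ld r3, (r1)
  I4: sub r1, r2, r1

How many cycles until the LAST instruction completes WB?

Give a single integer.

I0 mul r2 <- r2,r2: IF@1 ID@2 stall=0 (-) EX@3 MEM@4 WB@5
I1 mul r1 <- r1,r4: IF@2 ID@3 stall=0 (-) EX@4 MEM@5 WB@6
I2 mul r1 <- r3,r2: IF@3 ID@4 stall=1 (RAW on I0.r2 (WB@5)) EX@6 MEM@7 WB@8
I3 ld r3 <- r1: IF@4 ID@6 stall=2 (RAW on I2.r1 (WB@8)) EX@9 MEM@10 WB@11
I4 sub r1 <- r2,r1: IF@6 ID@9 stall=0 (-) EX@10 MEM@11 WB@12

Answer: 12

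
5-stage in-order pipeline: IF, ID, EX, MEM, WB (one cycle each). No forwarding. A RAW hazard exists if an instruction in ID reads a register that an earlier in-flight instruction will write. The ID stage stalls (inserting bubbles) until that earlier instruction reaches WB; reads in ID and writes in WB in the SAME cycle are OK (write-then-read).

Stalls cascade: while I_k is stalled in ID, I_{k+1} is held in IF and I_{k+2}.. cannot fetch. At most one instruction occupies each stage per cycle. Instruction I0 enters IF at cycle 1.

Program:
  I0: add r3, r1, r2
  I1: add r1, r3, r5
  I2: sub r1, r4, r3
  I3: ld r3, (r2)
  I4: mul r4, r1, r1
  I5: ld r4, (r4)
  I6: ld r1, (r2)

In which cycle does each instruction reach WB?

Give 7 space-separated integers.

Answer: 5 8 9 10 12 15 16

Derivation:
I0 add r3 <- r1,r2: IF@1 ID@2 stall=0 (-) EX@3 MEM@4 WB@5
I1 add r1 <- r3,r5: IF@2 ID@3 stall=2 (RAW on I0.r3 (WB@5)) EX@6 MEM@7 WB@8
I2 sub r1 <- r4,r3: IF@3 ID@6 stall=0 (-) EX@7 MEM@8 WB@9
I3 ld r3 <- r2: IF@6 ID@7 stall=0 (-) EX@8 MEM@9 WB@10
I4 mul r4 <- r1,r1: IF@7 ID@8 stall=1 (RAW on I2.r1 (WB@9)) EX@10 MEM@11 WB@12
I5 ld r4 <- r4: IF@8 ID@10 stall=2 (RAW on I4.r4 (WB@12)) EX@13 MEM@14 WB@15
I6 ld r1 <- r2: IF@10 ID@13 stall=0 (-) EX@14 MEM@15 WB@16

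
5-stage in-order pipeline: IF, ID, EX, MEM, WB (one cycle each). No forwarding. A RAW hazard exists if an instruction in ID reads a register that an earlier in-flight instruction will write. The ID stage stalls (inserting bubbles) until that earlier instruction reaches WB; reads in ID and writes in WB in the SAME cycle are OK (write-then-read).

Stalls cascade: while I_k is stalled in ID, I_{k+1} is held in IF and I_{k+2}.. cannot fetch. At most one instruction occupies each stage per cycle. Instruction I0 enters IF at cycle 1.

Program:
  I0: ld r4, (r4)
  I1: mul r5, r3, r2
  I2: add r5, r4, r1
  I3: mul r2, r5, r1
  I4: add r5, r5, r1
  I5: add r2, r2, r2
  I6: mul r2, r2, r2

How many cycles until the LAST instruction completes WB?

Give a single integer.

I0 ld r4 <- r4: IF@1 ID@2 stall=0 (-) EX@3 MEM@4 WB@5
I1 mul r5 <- r3,r2: IF@2 ID@3 stall=0 (-) EX@4 MEM@5 WB@6
I2 add r5 <- r4,r1: IF@3 ID@4 stall=1 (RAW on I0.r4 (WB@5)) EX@6 MEM@7 WB@8
I3 mul r2 <- r5,r1: IF@4 ID@6 stall=2 (RAW on I2.r5 (WB@8)) EX@9 MEM@10 WB@11
I4 add r5 <- r5,r1: IF@6 ID@9 stall=0 (-) EX@10 MEM@11 WB@12
I5 add r2 <- r2,r2: IF@9 ID@10 stall=1 (RAW on I3.r2 (WB@11)) EX@12 MEM@13 WB@14
I6 mul r2 <- r2,r2: IF@10 ID@12 stall=2 (RAW on I5.r2 (WB@14)) EX@15 MEM@16 WB@17

Answer: 17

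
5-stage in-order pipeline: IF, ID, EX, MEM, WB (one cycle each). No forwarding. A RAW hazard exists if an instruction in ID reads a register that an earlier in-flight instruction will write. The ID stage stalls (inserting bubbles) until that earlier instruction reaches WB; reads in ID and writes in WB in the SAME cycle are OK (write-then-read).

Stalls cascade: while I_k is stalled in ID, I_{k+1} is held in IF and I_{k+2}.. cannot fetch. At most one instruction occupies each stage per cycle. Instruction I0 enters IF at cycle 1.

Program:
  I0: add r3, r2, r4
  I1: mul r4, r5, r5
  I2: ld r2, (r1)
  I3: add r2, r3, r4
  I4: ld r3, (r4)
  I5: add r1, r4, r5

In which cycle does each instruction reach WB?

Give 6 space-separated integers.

Answer: 5 6 7 9 10 11

Derivation:
I0 add r3 <- r2,r4: IF@1 ID@2 stall=0 (-) EX@3 MEM@4 WB@5
I1 mul r4 <- r5,r5: IF@2 ID@3 stall=0 (-) EX@4 MEM@5 WB@6
I2 ld r2 <- r1: IF@3 ID@4 stall=0 (-) EX@5 MEM@6 WB@7
I3 add r2 <- r3,r4: IF@4 ID@5 stall=1 (RAW on I1.r4 (WB@6)) EX@7 MEM@8 WB@9
I4 ld r3 <- r4: IF@5 ID@7 stall=0 (-) EX@8 MEM@9 WB@10
I5 add r1 <- r4,r5: IF@7 ID@8 stall=0 (-) EX@9 MEM@10 WB@11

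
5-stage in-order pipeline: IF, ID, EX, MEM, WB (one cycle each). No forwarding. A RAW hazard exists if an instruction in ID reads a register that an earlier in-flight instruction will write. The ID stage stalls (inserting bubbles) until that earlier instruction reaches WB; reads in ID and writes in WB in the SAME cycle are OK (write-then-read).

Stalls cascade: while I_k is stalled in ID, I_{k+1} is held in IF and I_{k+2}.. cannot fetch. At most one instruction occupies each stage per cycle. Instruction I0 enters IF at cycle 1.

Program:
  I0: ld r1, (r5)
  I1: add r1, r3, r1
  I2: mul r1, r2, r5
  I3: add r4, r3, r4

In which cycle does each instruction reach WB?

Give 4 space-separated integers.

Answer: 5 8 9 10

Derivation:
I0 ld r1 <- r5: IF@1 ID@2 stall=0 (-) EX@3 MEM@4 WB@5
I1 add r1 <- r3,r1: IF@2 ID@3 stall=2 (RAW on I0.r1 (WB@5)) EX@6 MEM@7 WB@8
I2 mul r1 <- r2,r5: IF@3 ID@6 stall=0 (-) EX@7 MEM@8 WB@9
I3 add r4 <- r3,r4: IF@6 ID@7 stall=0 (-) EX@8 MEM@9 WB@10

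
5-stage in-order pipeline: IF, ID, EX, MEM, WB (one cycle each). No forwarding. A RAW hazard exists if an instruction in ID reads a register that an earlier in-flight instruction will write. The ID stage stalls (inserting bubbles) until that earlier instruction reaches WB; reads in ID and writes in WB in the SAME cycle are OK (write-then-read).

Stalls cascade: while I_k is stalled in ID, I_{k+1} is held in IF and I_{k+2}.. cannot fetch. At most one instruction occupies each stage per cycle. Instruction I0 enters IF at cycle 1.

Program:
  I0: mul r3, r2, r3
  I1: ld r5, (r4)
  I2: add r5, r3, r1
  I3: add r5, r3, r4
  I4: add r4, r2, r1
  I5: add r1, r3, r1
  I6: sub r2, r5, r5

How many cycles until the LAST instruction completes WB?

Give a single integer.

Answer: 12

Derivation:
I0 mul r3 <- r2,r3: IF@1 ID@2 stall=0 (-) EX@3 MEM@4 WB@5
I1 ld r5 <- r4: IF@2 ID@3 stall=0 (-) EX@4 MEM@5 WB@6
I2 add r5 <- r3,r1: IF@3 ID@4 stall=1 (RAW on I0.r3 (WB@5)) EX@6 MEM@7 WB@8
I3 add r5 <- r3,r4: IF@4 ID@6 stall=0 (-) EX@7 MEM@8 WB@9
I4 add r4 <- r2,r1: IF@6 ID@7 stall=0 (-) EX@8 MEM@9 WB@10
I5 add r1 <- r3,r1: IF@7 ID@8 stall=0 (-) EX@9 MEM@10 WB@11
I6 sub r2 <- r5,r5: IF@8 ID@9 stall=0 (-) EX@10 MEM@11 WB@12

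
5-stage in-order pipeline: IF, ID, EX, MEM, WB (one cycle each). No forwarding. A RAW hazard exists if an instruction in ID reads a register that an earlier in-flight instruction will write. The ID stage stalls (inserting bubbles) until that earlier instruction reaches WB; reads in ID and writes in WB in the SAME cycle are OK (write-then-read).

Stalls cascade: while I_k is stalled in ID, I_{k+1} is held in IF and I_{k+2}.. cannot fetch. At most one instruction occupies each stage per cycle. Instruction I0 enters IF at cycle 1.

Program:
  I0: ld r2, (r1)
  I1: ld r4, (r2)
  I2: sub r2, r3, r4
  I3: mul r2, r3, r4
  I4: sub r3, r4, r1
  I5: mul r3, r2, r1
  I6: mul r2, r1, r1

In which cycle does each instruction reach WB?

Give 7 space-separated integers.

I0 ld r2 <- r1: IF@1 ID@2 stall=0 (-) EX@3 MEM@4 WB@5
I1 ld r4 <- r2: IF@2 ID@3 stall=2 (RAW on I0.r2 (WB@5)) EX@6 MEM@7 WB@8
I2 sub r2 <- r3,r4: IF@3 ID@6 stall=2 (RAW on I1.r4 (WB@8)) EX@9 MEM@10 WB@11
I3 mul r2 <- r3,r4: IF@6 ID@9 stall=0 (-) EX@10 MEM@11 WB@12
I4 sub r3 <- r4,r1: IF@9 ID@10 stall=0 (-) EX@11 MEM@12 WB@13
I5 mul r3 <- r2,r1: IF@10 ID@11 stall=1 (RAW on I3.r2 (WB@12)) EX@13 MEM@14 WB@15
I6 mul r2 <- r1,r1: IF@11 ID@13 stall=0 (-) EX@14 MEM@15 WB@16

Answer: 5 8 11 12 13 15 16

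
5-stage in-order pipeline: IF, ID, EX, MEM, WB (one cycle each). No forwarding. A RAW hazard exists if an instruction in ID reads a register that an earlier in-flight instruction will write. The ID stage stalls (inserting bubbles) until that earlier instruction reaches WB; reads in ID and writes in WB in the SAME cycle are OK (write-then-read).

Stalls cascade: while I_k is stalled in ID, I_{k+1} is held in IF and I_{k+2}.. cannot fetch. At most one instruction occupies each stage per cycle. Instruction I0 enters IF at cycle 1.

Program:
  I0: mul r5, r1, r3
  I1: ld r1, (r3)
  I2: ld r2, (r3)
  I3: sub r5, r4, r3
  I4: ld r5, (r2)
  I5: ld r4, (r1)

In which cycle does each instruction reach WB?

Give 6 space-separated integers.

Answer: 5 6 7 8 10 11

Derivation:
I0 mul r5 <- r1,r3: IF@1 ID@2 stall=0 (-) EX@3 MEM@4 WB@5
I1 ld r1 <- r3: IF@2 ID@3 stall=0 (-) EX@4 MEM@5 WB@6
I2 ld r2 <- r3: IF@3 ID@4 stall=0 (-) EX@5 MEM@6 WB@7
I3 sub r5 <- r4,r3: IF@4 ID@5 stall=0 (-) EX@6 MEM@7 WB@8
I4 ld r5 <- r2: IF@5 ID@6 stall=1 (RAW on I2.r2 (WB@7)) EX@8 MEM@9 WB@10
I5 ld r4 <- r1: IF@6 ID@8 stall=0 (-) EX@9 MEM@10 WB@11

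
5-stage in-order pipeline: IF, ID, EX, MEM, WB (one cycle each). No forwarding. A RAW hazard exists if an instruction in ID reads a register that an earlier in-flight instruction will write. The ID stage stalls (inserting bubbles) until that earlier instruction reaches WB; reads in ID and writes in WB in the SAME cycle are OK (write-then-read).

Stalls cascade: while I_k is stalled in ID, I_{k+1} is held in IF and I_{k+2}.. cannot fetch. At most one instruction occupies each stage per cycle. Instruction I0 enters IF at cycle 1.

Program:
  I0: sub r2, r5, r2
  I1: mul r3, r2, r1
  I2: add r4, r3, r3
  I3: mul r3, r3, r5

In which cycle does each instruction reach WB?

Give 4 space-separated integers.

I0 sub r2 <- r5,r2: IF@1 ID@2 stall=0 (-) EX@3 MEM@4 WB@5
I1 mul r3 <- r2,r1: IF@2 ID@3 stall=2 (RAW on I0.r2 (WB@5)) EX@6 MEM@7 WB@8
I2 add r4 <- r3,r3: IF@3 ID@6 stall=2 (RAW on I1.r3 (WB@8)) EX@9 MEM@10 WB@11
I3 mul r3 <- r3,r5: IF@6 ID@9 stall=0 (-) EX@10 MEM@11 WB@12

Answer: 5 8 11 12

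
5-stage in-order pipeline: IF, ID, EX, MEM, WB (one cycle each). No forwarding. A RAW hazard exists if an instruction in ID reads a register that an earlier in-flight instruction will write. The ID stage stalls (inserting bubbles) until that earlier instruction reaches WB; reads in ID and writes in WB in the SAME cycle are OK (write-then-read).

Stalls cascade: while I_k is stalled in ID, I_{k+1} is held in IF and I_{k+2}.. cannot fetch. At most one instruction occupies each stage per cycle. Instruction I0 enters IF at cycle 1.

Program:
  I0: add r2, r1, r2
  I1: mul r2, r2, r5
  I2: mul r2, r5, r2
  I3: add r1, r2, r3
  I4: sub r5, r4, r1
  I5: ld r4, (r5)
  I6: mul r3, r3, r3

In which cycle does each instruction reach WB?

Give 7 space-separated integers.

Answer: 5 8 11 14 17 20 21

Derivation:
I0 add r2 <- r1,r2: IF@1 ID@2 stall=0 (-) EX@3 MEM@4 WB@5
I1 mul r2 <- r2,r5: IF@2 ID@3 stall=2 (RAW on I0.r2 (WB@5)) EX@6 MEM@7 WB@8
I2 mul r2 <- r5,r2: IF@3 ID@6 stall=2 (RAW on I1.r2 (WB@8)) EX@9 MEM@10 WB@11
I3 add r1 <- r2,r3: IF@6 ID@9 stall=2 (RAW on I2.r2 (WB@11)) EX@12 MEM@13 WB@14
I4 sub r5 <- r4,r1: IF@9 ID@12 stall=2 (RAW on I3.r1 (WB@14)) EX@15 MEM@16 WB@17
I5 ld r4 <- r5: IF@12 ID@15 stall=2 (RAW on I4.r5 (WB@17)) EX@18 MEM@19 WB@20
I6 mul r3 <- r3,r3: IF@15 ID@18 stall=0 (-) EX@19 MEM@20 WB@21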